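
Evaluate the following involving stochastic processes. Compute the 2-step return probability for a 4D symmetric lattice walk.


P(return in 2 steps) = P(reverse first step) = 1/(2d)
= 1/8
= 0.1250

0.1250


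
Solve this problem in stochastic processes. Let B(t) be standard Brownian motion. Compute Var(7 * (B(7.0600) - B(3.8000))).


Var(alpha*(B(t)-B(s))) = alpha^2 * (t-s)
= 7^2 * (7.0600 - 3.8000)
= 49 * 3.2600
= 159.7400

159.7400


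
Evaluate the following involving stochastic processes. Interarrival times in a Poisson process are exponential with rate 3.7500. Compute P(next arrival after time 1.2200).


P(X > t) = exp(-lambda * t)
= exp(-3.7500 * 1.2200)
= exp(-4.5750) = 0.0103

0.0103


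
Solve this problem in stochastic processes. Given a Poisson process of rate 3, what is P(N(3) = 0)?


P(N(t)=k) = (lambda*t)^k * exp(-lambda*t) / k!
lambda*t = 9
= 9^0 * exp(-9) / 0!
= 1 * 1.2341e-04 / 1
= 1.2341e-04

1.2341e-04


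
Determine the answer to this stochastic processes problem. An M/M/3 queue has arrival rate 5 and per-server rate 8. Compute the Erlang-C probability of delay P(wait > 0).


a = lambda/mu = 0.6250
rho = a/c = 0.2083
Erlang-C formula applied:
C(c,a) = 0.0275

0.0275


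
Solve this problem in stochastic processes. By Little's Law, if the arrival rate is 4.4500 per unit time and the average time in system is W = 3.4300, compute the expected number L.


Little's Law: L = lambda * W
= 4.4500 * 3.4300
= 15.2635

15.2635


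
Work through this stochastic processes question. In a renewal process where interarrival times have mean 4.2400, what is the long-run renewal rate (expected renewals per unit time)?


Long-run renewal rate = 1/E(X)
= 1/4.2400
= 0.2358

0.2358


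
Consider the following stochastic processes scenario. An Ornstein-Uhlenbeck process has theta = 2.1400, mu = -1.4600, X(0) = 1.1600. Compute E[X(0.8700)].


E[X(t)] = mu + (X(0) - mu)*exp(-theta*t)
= -1.4600 + (1.1600 - -1.4600)*exp(-2.1400*0.8700)
= -1.4600 + 2.6200 * 0.1554
= -1.0529

-1.0529


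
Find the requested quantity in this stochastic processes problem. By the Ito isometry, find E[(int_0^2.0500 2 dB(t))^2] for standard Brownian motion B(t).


By Ito isometry: E[(int f dB)^2] = int f^2 dt
= 2^2 * 2.0500
= 4 * 2.0500 = 8.2000

8.2000


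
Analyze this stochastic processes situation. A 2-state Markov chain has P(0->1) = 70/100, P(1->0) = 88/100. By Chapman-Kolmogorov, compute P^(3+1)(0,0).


P^4 = P^3 * P^1
Computing via matrix multiplication of the transition matrix.
Entry (0,0) of P^4 = 0.6071

0.6071


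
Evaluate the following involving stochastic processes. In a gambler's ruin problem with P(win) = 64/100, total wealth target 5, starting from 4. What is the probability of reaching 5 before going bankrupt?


Gambler's ruin formula:
r = q/p = 0.3600/0.6400 = 0.5625
P(win) = (1 - r^i)/(1 - r^N)
= (1 - 0.5625^4)/(1 - 0.5625^5)
= 0.9536

0.9536


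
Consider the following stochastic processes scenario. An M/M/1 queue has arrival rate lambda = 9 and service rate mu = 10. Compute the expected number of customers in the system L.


rho = 9/10 = 0.9000
L = rho/(1-rho)
= 0.9000/0.1000
= 9.0000

9.0000


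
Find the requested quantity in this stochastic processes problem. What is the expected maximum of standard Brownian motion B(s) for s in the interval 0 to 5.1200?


E(max B(s)) = sqrt(2t/pi)
= sqrt(2*5.1200/pi)
= sqrt(3.2595)
= 1.8054

1.8054


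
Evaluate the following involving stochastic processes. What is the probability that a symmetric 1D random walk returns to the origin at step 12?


P(S(12) = 0) = C(12,6) / 4^6
= 924 / 4096
= 0.2256

0.2256


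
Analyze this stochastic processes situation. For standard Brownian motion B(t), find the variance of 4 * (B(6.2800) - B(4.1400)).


Var(alpha*(B(t)-B(s))) = alpha^2 * (t-s)
= 4^2 * (6.2800 - 4.1400)
= 16 * 2.1400
= 34.2400

34.2400


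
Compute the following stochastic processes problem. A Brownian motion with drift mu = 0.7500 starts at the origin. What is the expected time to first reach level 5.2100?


Expected first passage time = a/mu
= 5.2100/0.7500
= 6.9467

6.9467


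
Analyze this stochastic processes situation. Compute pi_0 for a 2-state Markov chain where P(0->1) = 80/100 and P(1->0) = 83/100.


Stationary distribution: pi_0 = p10/(p01+p10), pi_1 = p01/(p01+p10)
p01 = 0.8000, p10 = 0.8300
pi_0 = 0.5092

0.5092


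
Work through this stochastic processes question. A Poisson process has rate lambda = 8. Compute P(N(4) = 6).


P(N(t)=k) = (lambda*t)^k * exp(-lambda*t) / k!
lambda*t = 32
= 32^6 * exp(-32) / 6!
= 1073741824 * 1.2664e-14 / 720
= 1.8886e-08

1.8886e-08


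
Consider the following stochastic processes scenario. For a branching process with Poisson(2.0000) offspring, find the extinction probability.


Since mu = 2.0000 > 1, extinction prob q < 1.
Solve s = exp(mu*(s-1)) iteratively.
q = 0.2032

0.2032


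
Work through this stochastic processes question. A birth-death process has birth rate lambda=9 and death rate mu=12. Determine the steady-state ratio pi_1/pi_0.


For birth-death process, pi_n/pi_0 = (lambda/mu)^n
= (9/12)^1
= 0.7500

0.7500


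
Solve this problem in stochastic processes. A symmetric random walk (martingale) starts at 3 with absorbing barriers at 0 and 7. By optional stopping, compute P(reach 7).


By optional stopping theorem: E(M at tau) = M(0) = 3
P(hit 7)*7 + P(hit 0)*0 = 3
P(hit 7) = (3 - 0)/(7 - 0) = 3/7 = 0.4286

0.4286


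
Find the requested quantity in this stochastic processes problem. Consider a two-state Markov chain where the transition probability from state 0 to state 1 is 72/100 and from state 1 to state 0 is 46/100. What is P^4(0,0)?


Computing P^4 by matrix multiplication.
P = [[0.2800, 0.7200], [0.4600, 0.5400]]
After raising P to the power 4:
P^4(0,0) = 0.3905

0.3905


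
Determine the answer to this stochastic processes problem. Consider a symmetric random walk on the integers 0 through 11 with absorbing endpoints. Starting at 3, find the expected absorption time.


For symmetric RW on 0,...,N with absorbing barriers, E(i) = i*(N-i)
E(3) = 3 * 8 = 24

24


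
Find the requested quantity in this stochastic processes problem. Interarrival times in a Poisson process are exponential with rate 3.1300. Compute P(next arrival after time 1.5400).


P(X > t) = exp(-lambda * t)
= exp(-3.1300 * 1.5400)
= exp(-4.8202) = 0.0081

0.0081


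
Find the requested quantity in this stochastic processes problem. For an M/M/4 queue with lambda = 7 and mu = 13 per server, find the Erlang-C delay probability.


a = lambda/mu = 0.5385
rho = a/c = 0.1346
Erlang-C formula applied:
C(c,a) = 0.0024

0.0024


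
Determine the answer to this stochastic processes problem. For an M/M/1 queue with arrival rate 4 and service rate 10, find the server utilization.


rho = lambda/mu
= 4/10
= 0.4000

0.4000


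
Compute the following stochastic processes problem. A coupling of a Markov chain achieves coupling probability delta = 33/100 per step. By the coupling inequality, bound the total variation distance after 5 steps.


TV distance bound <= (1-delta)^n
= (1 - 0.3300)^5
= 0.6700^5
= 0.1350

0.1350


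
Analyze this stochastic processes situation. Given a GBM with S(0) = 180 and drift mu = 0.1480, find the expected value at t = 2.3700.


E[S(t)] = S(0) * exp(mu * t)
= 180 * exp(0.1480 * 2.3700)
= 180 * 1.4201
= 255.6264

255.6264


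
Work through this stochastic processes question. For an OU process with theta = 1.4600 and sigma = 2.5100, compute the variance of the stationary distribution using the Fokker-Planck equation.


Stationary variance = sigma^2 / (2*theta)
= 2.5100^2 / (2*1.4600)
= 6.3001 / 2.9200
= 2.1576

2.1576


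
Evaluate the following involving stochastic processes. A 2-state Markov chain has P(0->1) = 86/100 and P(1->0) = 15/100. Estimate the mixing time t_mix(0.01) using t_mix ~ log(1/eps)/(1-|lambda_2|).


lambda_2 = |1 - p01 - p10| = |1 - 0.8600 - 0.1500| = 0.0100
t_mix ~ log(1/eps)/(1 - |lambda_2|)
= log(100)/(1 - 0.0100) = 4.6052/0.9900
= 4.6517

4.6517


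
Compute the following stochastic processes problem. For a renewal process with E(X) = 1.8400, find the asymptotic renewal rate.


Long-run renewal rate = 1/E(X)
= 1/1.8400
= 0.5435

0.5435


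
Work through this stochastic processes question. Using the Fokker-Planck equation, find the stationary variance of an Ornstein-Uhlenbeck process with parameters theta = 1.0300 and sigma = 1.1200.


Stationary variance = sigma^2 / (2*theta)
= 1.1200^2 / (2*1.0300)
= 1.2544 / 2.0600
= 0.6089

0.6089


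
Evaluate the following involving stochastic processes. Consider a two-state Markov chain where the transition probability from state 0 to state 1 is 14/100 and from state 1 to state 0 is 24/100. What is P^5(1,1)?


Computing P^5 by matrix multiplication.
P = [[0.8600, 0.1400], [0.2400, 0.7600]]
After raising P to the power 5:
P^5(1,1) = 0.4263

0.4263


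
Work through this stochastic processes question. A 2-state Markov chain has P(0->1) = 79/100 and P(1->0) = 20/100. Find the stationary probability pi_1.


Stationary distribution: pi_0 = p10/(p01+p10), pi_1 = p01/(p01+p10)
p01 = 0.7900, p10 = 0.2000
pi_1 = 0.7980

0.7980


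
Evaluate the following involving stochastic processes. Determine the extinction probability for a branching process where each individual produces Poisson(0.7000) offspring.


Since mu = 0.7000 <= 1, extinction probability = 1.

1.0000


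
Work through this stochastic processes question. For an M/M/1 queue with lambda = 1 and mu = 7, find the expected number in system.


rho = 1/7 = 0.1429
L = rho/(1-rho)
= 0.1429/0.8571
= 0.1667

0.1667


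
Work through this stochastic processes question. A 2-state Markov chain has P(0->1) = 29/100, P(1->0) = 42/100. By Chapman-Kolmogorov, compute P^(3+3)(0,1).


P^6 = P^3 * P^3
Computing via matrix multiplication of the transition matrix.
Entry (0,1) of P^6 = 0.4082

0.4082


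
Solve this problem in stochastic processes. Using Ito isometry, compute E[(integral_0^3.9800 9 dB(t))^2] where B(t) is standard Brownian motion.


By Ito isometry: E[(int f dB)^2] = int f^2 dt
= 9^2 * 3.9800
= 81 * 3.9800 = 322.3800

322.3800


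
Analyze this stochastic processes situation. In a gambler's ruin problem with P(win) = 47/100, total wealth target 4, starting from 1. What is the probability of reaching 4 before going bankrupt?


Gambler's ruin formula:
r = q/p = 0.5300/0.4700 = 1.1277
P(win) = (1 - r^i)/(1 - r^N)
= (1 - 1.1277^1)/(1 - 1.1277^4)
= 0.2069

0.2069


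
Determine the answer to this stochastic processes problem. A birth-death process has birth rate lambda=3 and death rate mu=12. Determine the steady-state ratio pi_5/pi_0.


For birth-death process, pi_n/pi_0 = (lambda/mu)^n
= (3/12)^5
= 9.7656e-04

9.7656e-04


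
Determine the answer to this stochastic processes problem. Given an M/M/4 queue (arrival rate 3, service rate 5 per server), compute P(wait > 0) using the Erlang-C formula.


a = lambda/mu = 0.6000
rho = a/c = 0.1500
Erlang-C formula applied:
C(c,a) = 0.0035

0.0035


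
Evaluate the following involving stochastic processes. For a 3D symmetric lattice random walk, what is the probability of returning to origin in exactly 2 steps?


P(return in 2 steps) = P(reverse first step) = 1/(2d)
= 1/6
= 0.1667

0.1667


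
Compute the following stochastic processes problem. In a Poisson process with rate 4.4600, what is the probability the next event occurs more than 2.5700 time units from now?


P(X > t) = exp(-lambda * t)
= exp(-4.4600 * 2.5700)
= exp(-11.4622) = 1.0520e-05

1.0520e-05


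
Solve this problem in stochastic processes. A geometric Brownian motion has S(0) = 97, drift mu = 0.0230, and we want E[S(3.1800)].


E[S(t)] = S(0) * exp(mu * t)
= 97 * exp(0.0230 * 3.1800)
= 97 * 1.0759
= 104.3605

104.3605


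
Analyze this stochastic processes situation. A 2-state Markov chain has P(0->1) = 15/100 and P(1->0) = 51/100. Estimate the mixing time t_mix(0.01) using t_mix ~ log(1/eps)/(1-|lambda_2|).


lambda_2 = |1 - p01 - p10| = |1 - 0.1500 - 0.5100| = 0.3400
t_mix ~ log(1/eps)/(1 - |lambda_2|)
= log(100)/(1 - 0.3400) = 4.6052/0.6600
= 6.9775

6.9775


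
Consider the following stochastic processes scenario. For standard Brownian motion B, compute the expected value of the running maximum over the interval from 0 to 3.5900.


E(max B(s)) = sqrt(2t/pi)
= sqrt(2*3.5900/pi)
= sqrt(2.2855)
= 1.5118

1.5118


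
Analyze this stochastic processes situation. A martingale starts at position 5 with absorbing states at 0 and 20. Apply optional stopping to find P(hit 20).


By optional stopping theorem: E(M at tau) = M(0) = 5
P(hit 20)*20 + P(hit 0)*0 = 5
P(hit 20) = (5 - 0)/(20 - 0) = 1/4 = 0.2500

0.2500


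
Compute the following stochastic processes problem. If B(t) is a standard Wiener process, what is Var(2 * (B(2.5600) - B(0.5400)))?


Var(alpha*(B(t)-B(s))) = alpha^2 * (t-s)
= 2^2 * (2.5600 - 0.5400)
= 4 * 2.0200
= 8.0800

8.0800


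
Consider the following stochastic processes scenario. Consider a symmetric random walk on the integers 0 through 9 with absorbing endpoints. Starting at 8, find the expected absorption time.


For symmetric RW on 0,...,N with absorbing barriers, E(i) = i*(N-i)
E(8) = 8 * 1 = 8

8


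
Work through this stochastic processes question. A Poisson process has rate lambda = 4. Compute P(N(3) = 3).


P(N(t)=k) = (lambda*t)^k * exp(-lambda*t) / k!
lambda*t = 12
= 12^3 * exp(-12) / 3!
= 1728 * 6.1442e-06 / 6
= 0.0018

0.0018


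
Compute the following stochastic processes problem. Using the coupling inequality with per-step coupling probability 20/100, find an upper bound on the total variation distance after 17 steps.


TV distance bound <= (1-delta)^n
= (1 - 0.2000)^17
= 0.8000^17
= 0.0225

0.0225


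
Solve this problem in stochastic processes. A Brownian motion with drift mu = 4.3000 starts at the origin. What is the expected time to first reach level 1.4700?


Expected first passage time = a/mu
= 1.4700/4.3000
= 0.3419

0.3419


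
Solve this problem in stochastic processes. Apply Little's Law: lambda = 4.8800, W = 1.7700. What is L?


Little's Law: L = lambda * W
= 4.8800 * 1.7700
= 8.6376

8.6376


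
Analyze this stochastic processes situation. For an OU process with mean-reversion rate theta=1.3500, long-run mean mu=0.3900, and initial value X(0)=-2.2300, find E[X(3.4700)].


E[X(t)] = mu + (X(0) - mu)*exp(-theta*t)
= 0.3900 + (-2.2300 - 0.3900)*exp(-1.3500*3.4700)
= 0.3900 + -2.6200 * 0.0092
= 0.3658

0.3658


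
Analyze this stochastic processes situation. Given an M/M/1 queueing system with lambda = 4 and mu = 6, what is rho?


rho = lambda/mu
= 4/6
= 0.6667

0.6667


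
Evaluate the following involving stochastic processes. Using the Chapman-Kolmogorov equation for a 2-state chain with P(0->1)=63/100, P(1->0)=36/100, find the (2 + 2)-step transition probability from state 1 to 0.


P^4 = P^2 * P^2
Computing via matrix multiplication of the transition matrix.
Entry (1,0) of P^4 = 0.3636

0.3636


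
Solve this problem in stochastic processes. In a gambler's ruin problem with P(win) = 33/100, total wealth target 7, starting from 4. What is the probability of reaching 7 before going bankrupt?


Gambler's ruin formula:
r = q/p = 0.6700/0.3300 = 2.0303
P(win) = (1 - r^i)/(1 - r^N)
= (1 - 2.0303^4)/(1 - 2.0303^7)
= 0.1133

0.1133


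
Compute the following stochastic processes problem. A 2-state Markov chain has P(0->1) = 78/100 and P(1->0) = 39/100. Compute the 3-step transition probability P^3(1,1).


Computing P^3 by matrix multiplication.
P = [[0.2200, 0.7800], [0.3900, 0.6100]]
After raising P to the power 3:
P^3(1,1) = 0.6650

0.6650


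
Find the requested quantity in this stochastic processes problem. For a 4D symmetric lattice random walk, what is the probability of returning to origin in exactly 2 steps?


P(return in 2 steps) = P(reverse first step) = 1/(2d)
= 1/8
= 0.1250

0.1250


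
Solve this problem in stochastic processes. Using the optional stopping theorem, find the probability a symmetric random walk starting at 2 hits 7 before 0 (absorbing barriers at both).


By optional stopping theorem: E(M at tau) = M(0) = 2
P(hit 7)*7 + P(hit 0)*0 = 2
P(hit 7) = (2 - 0)/(7 - 0) = 2/7 = 0.2857

0.2857


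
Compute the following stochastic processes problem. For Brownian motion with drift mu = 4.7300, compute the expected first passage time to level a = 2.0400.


Expected first passage time = a/mu
= 2.0400/4.7300
= 0.4313

0.4313


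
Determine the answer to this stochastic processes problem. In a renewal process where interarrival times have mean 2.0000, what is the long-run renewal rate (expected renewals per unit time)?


Long-run renewal rate = 1/E(X)
= 1/2.0000
= 0.5000

0.5000


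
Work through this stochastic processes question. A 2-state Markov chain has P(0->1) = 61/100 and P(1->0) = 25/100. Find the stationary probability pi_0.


Stationary distribution: pi_0 = p10/(p01+p10), pi_1 = p01/(p01+p10)
p01 = 0.6100, p10 = 0.2500
pi_0 = 0.2907

0.2907


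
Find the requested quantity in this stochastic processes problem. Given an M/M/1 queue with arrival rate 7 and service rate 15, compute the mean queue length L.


rho = 7/15 = 0.4667
L = rho/(1-rho)
= 0.4667/0.5333
= 0.8750

0.8750


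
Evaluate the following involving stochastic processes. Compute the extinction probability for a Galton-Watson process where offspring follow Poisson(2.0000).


Since mu = 2.0000 > 1, extinction prob q < 1.
Solve s = exp(mu*(s-1)) iteratively.
q = 0.2032

0.2032


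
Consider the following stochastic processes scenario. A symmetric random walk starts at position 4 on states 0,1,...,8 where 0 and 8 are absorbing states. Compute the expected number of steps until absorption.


For symmetric RW on 0,...,N with absorbing barriers, E(i) = i*(N-i)
E(4) = 4 * 4 = 16

16


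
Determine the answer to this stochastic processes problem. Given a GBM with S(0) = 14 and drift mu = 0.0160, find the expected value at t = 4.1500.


E[S(t)] = S(0) * exp(mu * t)
= 14 * exp(0.0160 * 4.1500)
= 14 * 1.0687
= 14.9612

14.9612


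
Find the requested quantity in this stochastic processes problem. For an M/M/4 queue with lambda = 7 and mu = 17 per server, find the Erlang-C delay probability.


a = lambda/mu = 0.4118
rho = a/c = 0.1029
Erlang-C formula applied:
C(c,a) = 8.8456e-04

8.8456e-04


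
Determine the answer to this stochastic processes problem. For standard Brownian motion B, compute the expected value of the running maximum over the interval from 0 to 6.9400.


E(max B(s)) = sqrt(2t/pi)
= sqrt(2*6.9400/pi)
= sqrt(4.4181)
= 2.1019

2.1019


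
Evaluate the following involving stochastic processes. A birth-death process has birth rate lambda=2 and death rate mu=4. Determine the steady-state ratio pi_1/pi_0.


For birth-death process, pi_n/pi_0 = (lambda/mu)^n
= (2/4)^1
= 0.5000

0.5000


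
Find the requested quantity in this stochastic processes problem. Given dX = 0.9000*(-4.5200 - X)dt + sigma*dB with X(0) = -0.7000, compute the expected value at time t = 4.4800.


E[X(t)] = mu + (X(0) - mu)*exp(-theta*t)
= -4.5200 + (-0.7000 - -4.5200)*exp(-0.9000*4.4800)
= -4.5200 + 3.8200 * 0.0177
= -4.4522

-4.4522


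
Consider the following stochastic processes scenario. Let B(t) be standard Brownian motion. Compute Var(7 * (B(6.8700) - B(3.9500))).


Var(alpha*(B(t)-B(s))) = alpha^2 * (t-s)
= 7^2 * (6.8700 - 3.9500)
= 49 * 2.9200
= 143.0800

143.0800


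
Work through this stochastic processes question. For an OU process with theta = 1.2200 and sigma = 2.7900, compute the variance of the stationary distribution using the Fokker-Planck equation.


Stationary variance = sigma^2 / (2*theta)
= 2.7900^2 / (2*1.2200)
= 7.7841 / 2.4400
= 3.1902

3.1902


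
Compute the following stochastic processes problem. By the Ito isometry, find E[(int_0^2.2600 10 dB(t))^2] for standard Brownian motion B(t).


By Ito isometry: E[(int f dB)^2] = int f^2 dt
= 10^2 * 2.2600
= 100 * 2.2600 = 226.0000

226.0000


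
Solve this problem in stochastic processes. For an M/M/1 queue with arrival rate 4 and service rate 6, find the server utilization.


rho = lambda/mu
= 4/6
= 0.6667

0.6667


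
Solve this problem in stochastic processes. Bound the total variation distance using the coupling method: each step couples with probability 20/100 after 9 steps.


TV distance bound <= (1-delta)^n
= (1 - 0.2000)^9
= 0.8000^9
= 0.1342

0.1342


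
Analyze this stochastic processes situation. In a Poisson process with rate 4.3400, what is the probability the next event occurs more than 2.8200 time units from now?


P(X > t) = exp(-lambda * t)
= exp(-4.3400 * 2.8200)
= exp(-12.2388) = 4.8390e-06

4.8390e-06


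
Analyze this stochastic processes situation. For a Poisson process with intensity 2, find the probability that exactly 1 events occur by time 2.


P(N(t)=k) = (lambda*t)^k * exp(-lambda*t) / k!
lambda*t = 4
= 4^1 * exp(-4) / 1!
= 4 * 0.0183 / 1
= 0.0733

0.0733


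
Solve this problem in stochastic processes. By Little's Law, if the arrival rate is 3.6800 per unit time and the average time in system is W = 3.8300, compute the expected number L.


Little's Law: L = lambda * W
= 3.6800 * 3.8300
= 14.0944

14.0944


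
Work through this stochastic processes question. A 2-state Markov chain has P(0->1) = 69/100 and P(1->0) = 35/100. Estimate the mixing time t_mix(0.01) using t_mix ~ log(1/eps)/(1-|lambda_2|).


lambda_2 = |1 - p01 - p10| = |1 - 0.6900 - 0.3500| = 0.0400
t_mix ~ log(1/eps)/(1 - |lambda_2|)
= log(100)/(1 - 0.0400) = 4.6052/0.9600
= 4.7971

4.7971


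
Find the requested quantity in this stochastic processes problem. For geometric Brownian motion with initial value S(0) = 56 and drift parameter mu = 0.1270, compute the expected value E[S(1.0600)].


E[S(t)] = S(0) * exp(mu * t)
= 56 * exp(0.1270 * 1.0600)
= 56 * 1.1441
= 64.0697

64.0697


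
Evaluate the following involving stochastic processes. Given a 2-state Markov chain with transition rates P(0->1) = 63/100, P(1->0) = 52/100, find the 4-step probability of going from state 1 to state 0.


Computing P^4 by matrix multiplication.
P = [[0.3700, 0.6300], [0.5200, 0.4800]]
After raising P to the power 4:
P^4(1,0) = 0.4519

0.4519


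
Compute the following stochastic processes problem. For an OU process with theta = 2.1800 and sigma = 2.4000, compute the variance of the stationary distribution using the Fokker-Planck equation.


Stationary variance = sigma^2 / (2*theta)
= 2.4000^2 / (2*2.1800)
= 5.7600 / 4.3600
= 1.3211

1.3211


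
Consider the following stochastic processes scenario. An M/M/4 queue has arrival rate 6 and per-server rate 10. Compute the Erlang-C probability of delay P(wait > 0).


a = lambda/mu = 0.6000
rho = a/c = 0.1500
Erlang-C formula applied:
C(c,a) = 0.0035

0.0035


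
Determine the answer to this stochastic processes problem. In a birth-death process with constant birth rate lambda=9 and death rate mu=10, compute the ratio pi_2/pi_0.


For birth-death process, pi_n/pi_0 = (lambda/mu)^n
= (9/10)^2
= 0.8100

0.8100


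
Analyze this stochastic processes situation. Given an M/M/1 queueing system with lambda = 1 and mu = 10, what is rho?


rho = lambda/mu
= 1/10
= 0.1000

0.1000


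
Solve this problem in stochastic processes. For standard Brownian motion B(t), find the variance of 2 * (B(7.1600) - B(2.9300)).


Var(alpha*(B(t)-B(s))) = alpha^2 * (t-s)
= 2^2 * (7.1600 - 2.9300)
= 4 * 4.2300
= 16.9200

16.9200


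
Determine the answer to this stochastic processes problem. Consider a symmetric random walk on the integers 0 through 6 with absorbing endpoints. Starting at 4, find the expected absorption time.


For symmetric RW on 0,...,N with absorbing barriers, E(i) = i*(N-i)
E(4) = 4 * 2 = 8

8


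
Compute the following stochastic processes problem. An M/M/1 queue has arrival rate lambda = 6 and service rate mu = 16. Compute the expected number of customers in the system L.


rho = 6/16 = 0.3750
L = rho/(1-rho)
= 0.3750/0.6250
= 0.6000

0.6000


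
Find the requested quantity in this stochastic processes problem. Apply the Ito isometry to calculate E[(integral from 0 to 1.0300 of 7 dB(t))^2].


By Ito isometry: E[(int f dB)^2] = int f^2 dt
= 7^2 * 1.0300
= 49 * 1.0300 = 50.4700

50.4700


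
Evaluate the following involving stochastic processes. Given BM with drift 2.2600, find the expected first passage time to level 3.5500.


Expected first passage time = a/mu
= 3.5500/2.2600
= 1.5708

1.5708


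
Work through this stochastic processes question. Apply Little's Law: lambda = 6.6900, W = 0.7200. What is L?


Little's Law: L = lambda * W
= 6.6900 * 0.7200
= 4.8168

4.8168


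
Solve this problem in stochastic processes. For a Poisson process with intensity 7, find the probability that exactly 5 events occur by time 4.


P(N(t)=k) = (lambda*t)^k * exp(-lambda*t) / k!
lambda*t = 28
= 28^5 * exp(-28) / 5!
= 17210368 * 6.9144e-13 / 120
= 9.9166e-08

9.9166e-08


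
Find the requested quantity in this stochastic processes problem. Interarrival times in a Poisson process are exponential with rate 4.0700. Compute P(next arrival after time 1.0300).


P(X > t) = exp(-lambda * t)
= exp(-4.0700 * 1.0300)
= exp(-4.1921) = 0.0151

0.0151


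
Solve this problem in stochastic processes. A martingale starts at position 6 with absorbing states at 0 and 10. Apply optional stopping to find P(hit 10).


By optional stopping theorem: E(M at tau) = M(0) = 6
P(hit 10)*10 + P(hit 0)*0 = 6
P(hit 10) = (6 - 0)/(10 - 0) = 3/5 = 0.6000

0.6000


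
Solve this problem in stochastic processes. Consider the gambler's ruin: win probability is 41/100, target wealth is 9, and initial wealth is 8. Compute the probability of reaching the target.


Gambler's ruin formula:
r = q/p = 0.5900/0.4100 = 1.4390
P(win) = (1 - r^i)/(1 - r^N)
= (1 - 1.4390^8)/(1 - 1.4390^9)
= 0.6829

0.6829


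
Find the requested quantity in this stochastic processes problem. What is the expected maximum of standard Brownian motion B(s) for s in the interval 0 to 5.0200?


E(max B(s)) = sqrt(2t/pi)
= sqrt(2*5.0200/pi)
= sqrt(3.1958)
= 1.7877

1.7877


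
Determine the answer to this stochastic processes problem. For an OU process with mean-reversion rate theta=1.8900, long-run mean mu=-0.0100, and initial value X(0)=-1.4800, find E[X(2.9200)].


E[X(t)] = mu + (X(0) - mu)*exp(-theta*t)
= -0.0100 + (-1.4800 - -0.0100)*exp(-1.8900*2.9200)
= -0.0100 + -1.4700 * 0.0040
= -0.0159

-0.0159


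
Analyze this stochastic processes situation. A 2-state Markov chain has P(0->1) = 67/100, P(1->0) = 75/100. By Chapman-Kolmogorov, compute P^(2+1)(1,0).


P^3 = P^2 * P^1
Computing via matrix multiplication of the transition matrix.
Entry (1,0) of P^3 = 0.5673

0.5673


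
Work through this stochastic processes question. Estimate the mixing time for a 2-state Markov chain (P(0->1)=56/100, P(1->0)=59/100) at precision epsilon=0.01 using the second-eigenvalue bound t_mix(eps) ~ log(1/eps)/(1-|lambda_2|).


lambda_2 = |1 - p01 - p10| = |1 - 0.5600 - 0.5900| = 0.1500
t_mix ~ log(1/eps)/(1 - |lambda_2|)
= log(100)/(1 - 0.1500) = 4.6052/0.8500
= 5.4178

5.4178


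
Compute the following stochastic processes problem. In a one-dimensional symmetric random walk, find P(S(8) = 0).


P(S(8) = 0) = C(8,4) / 4^4
= 70 / 256
= 0.2734

0.2734


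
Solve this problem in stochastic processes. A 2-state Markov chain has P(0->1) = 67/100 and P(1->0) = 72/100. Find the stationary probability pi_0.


Stationary distribution: pi_0 = p10/(p01+p10), pi_1 = p01/(p01+p10)
p01 = 0.6700, p10 = 0.7200
pi_0 = 0.5180

0.5180


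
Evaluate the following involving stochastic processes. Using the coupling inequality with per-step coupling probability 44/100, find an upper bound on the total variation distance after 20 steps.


TV distance bound <= (1-delta)^n
= (1 - 0.4400)^20
= 0.5600^20
= 9.1994e-06

9.1994e-06


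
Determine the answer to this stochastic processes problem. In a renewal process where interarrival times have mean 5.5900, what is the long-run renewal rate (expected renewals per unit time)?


Long-run renewal rate = 1/E(X)
= 1/5.5900
= 0.1789

0.1789


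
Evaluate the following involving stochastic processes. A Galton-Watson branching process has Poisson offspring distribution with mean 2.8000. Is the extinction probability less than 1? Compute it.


Since mu = 2.8000 > 1, extinction prob q < 1.
Solve s = exp(mu*(s-1)) iteratively.
q = 0.0750

0.0750


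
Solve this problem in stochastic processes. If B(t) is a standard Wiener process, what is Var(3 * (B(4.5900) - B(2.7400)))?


Var(alpha*(B(t)-B(s))) = alpha^2 * (t-s)
= 3^2 * (4.5900 - 2.7400)
= 9 * 1.8500
= 16.6500

16.6500


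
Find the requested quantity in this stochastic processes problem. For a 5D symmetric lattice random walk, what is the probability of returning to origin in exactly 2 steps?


P(return in 2 steps) = P(reverse first step) = 1/(2d)
= 1/10
= 0.1000

0.1000


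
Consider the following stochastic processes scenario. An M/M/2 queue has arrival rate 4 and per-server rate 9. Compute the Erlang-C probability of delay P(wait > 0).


a = lambda/mu = 0.4444
rho = a/c = 0.2222
Erlang-C formula applied:
C(c,a) = 0.0808

0.0808


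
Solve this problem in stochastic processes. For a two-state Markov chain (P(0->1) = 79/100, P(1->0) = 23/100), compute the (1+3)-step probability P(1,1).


P^4 = P^1 * P^3
Computing via matrix multiplication of the transition matrix.
Entry (1,1) of P^4 = 0.7745

0.7745


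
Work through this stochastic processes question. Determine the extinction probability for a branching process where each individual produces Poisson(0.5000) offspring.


Since mu = 0.5000 <= 1, extinction probability = 1.

1.0000


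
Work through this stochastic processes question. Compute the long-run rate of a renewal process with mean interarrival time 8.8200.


Long-run renewal rate = 1/E(X)
= 1/8.8200
= 0.1134

0.1134


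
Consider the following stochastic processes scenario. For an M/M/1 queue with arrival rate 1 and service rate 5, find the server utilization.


rho = lambda/mu
= 1/5
= 0.2000

0.2000


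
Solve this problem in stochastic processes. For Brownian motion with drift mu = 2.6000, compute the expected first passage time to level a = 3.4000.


Expected first passage time = a/mu
= 3.4000/2.6000
= 1.3077

1.3077


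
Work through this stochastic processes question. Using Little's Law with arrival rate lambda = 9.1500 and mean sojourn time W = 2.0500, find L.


Little's Law: L = lambda * W
= 9.1500 * 2.0500
= 18.7575

18.7575


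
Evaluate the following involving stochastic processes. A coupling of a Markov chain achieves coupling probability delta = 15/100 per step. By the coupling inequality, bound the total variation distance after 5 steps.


TV distance bound <= (1-delta)^n
= (1 - 0.1500)^5
= 0.8500^5
= 0.4437

0.4437


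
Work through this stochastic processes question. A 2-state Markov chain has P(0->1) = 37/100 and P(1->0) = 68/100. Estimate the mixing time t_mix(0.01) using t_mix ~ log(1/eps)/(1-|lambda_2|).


lambda_2 = |1 - p01 - p10| = |1 - 0.3700 - 0.6800| = 0.0500
t_mix ~ log(1/eps)/(1 - |lambda_2|)
= log(100)/(1 - 0.0500) = 4.6052/0.9500
= 4.8475

4.8475


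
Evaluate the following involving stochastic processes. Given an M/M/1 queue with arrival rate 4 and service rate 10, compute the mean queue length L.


rho = 4/10 = 0.4000
L = rho/(1-rho)
= 0.4000/0.6000
= 0.6667

0.6667


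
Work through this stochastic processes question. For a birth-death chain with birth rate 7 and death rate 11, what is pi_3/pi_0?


For birth-death process, pi_n/pi_0 = (lambda/mu)^n
= (7/11)^3
= 0.2577

0.2577


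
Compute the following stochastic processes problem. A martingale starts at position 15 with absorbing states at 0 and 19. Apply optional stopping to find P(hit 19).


By optional stopping theorem: E(M at tau) = M(0) = 15
P(hit 19)*19 + P(hit 0)*0 = 15
P(hit 19) = (15 - 0)/(19 - 0) = 15/19 = 0.7895

0.7895


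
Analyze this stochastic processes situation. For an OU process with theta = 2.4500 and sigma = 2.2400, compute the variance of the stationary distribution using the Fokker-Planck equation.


Stationary variance = sigma^2 / (2*theta)
= 2.2400^2 / (2*2.4500)
= 5.0176 / 4.9000
= 1.0240

1.0240


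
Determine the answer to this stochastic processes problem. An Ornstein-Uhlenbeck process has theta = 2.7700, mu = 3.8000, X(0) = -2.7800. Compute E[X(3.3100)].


E[X(t)] = mu + (X(0) - mu)*exp(-theta*t)
= 3.8000 + (-2.7800 - 3.8000)*exp(-2.7700*3.3100)
= 3.8000 + -6.5800 * 1.0425e-04
= 3.7993

3.7993


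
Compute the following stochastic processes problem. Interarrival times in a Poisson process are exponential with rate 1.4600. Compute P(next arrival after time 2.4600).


P(X > t) = exp(-lambda * t)
= exp(-1.4600 * 2.4600)
= exp(-3.5916) = 0.0276

0.0276


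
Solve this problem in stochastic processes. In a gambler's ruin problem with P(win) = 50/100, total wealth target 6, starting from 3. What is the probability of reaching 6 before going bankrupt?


p = 1/2: P(win) = i/N = 3/6
= 0.5000

0.5000


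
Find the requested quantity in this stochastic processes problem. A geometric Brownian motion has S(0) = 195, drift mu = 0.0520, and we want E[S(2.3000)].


E[S(t)] = S(0) * exp(mu * t)
= 195 * exp(0.0520 * 2.3000)
= 195 * 1.1270
= 219.7740

219.7740


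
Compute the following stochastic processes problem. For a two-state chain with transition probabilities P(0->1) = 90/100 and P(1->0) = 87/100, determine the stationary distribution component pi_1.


Stationary distribution: pi_0 = p10/(p01+p10), pi_1 = p01/(p01+p10)
p01 = 0.9000, p10 = 0.8700
pi_1 = 0.5085

0.5085


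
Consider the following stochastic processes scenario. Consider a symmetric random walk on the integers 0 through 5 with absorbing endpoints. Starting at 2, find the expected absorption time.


For symmetric RW on 0,...,N with absorbing barriers, E(i) = i*(N-i)
E(2) = 2 * 3 = 6

6


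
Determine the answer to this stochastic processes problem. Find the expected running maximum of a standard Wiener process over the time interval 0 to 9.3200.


E(max B(s)) = sqrt(2t/pi)
= sqrt(2*9.3200/pi)
= sqrt(5.9333)
= 2.4358

2.4358


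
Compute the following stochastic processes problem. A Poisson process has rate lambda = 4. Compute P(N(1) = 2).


P(N(t)=k) = (lambda*t)^k * exp(-lambda*t) / k!
lambda*t = 4
= 4^2 * exp(-4) / 2!
= 16 * 0.0183 / 2
= 0.1465

0.1465


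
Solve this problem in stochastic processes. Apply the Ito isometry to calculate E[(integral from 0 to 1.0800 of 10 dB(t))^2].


By Ito isometry: E[(int f dB)^2] = int f^2 dt
= 10^2 * 1.0800
= 100 * 1.0800 = 108.0000

108.0000


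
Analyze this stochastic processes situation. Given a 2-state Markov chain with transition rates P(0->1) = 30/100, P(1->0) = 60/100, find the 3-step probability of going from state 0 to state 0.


Computing P^3 by matrix multiplication.
P = [[0.7000, 0.3000], [0.6000, 0.4000]]
After raising P to the power 3:
P^3(0,0) = 0.6670

0.6670


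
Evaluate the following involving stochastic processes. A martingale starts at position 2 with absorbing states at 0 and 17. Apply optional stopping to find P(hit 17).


By optional stopping theorem: E(M at tau) = M(0) = 2
P(hit 17)*17 + P(hit 0)*0 = 2
P(hit 17) = (2 - 0)/(17 - 0) = 2/17 = 0.1176

0.1176


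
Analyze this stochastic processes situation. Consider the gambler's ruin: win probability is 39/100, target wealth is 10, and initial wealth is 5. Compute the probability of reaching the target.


Gambler's ruin formula:
r = q/p = 0.6100/0.3900 = 1.5641
P(win) = (1 - r^i)/(1 - r^N)
= (1 - 1.5641^5)/(1 - 1.5641^10)
= 0.0965

0.0965


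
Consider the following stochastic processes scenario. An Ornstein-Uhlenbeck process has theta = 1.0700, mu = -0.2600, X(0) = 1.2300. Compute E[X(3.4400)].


E[X(t)] = mu + (X(0) - mu)*exp(-theta*t)
= -0.2600 + (1.2300 - -0.2600)*exp(-1.0700*3.4400)
= -0.2600 + 1.4900 * 0.0252
= -0.2224

-0.2224


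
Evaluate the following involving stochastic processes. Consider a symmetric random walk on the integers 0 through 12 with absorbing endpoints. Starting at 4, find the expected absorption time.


For symmetric RW on 0,...,N with absorbing barriers, E(i) = i*(N-i)
E(4) = 4 * 8 = 32

32


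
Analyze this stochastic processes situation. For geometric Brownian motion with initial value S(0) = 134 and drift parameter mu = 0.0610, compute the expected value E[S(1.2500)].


E[S(t)] = S(0) * exp(mu * t)
= 134 * exp(0.0610 * 1.2500)
= 134 * 1.0792
= 144.6171

144.6171


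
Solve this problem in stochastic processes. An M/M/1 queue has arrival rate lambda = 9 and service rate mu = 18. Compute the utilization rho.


rho = lambda/mu
= 9/18
= 0.5000

0.5000


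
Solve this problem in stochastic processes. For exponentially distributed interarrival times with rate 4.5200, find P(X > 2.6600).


P(X > t) = exp(-lambda * t)
= exp(-4.5200 * 2.6600)
= exp(-12.0232) = 6.0033e-06

6.0033e-06


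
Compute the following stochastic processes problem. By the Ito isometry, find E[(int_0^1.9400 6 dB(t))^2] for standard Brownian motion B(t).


By Ito isometry: E[(int f dB)^2] = int f^2 dt
= 6^2 * 1.9400
= 36 * 1.9400 = 69.8400

69.8400


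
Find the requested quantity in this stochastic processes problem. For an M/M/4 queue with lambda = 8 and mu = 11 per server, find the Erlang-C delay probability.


a = lambda/mu = 0.7273
rho = a/c = 0.1818
Erlang-C formula applied:
C(c,a) = 0.0069

0.0069


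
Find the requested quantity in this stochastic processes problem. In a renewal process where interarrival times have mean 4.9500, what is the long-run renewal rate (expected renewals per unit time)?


Long-run renewal rate = 1/E(X)
= 1/4.9500
= 0.2020

0.2020


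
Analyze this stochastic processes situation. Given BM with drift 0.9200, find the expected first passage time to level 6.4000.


Expected first passage time = a/mu
= 6.4000/0.9200
= 6.9565

6.9565


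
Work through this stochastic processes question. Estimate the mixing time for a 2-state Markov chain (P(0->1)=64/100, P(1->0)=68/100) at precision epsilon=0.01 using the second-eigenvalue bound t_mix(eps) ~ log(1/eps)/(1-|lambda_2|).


lambda_2 = |1 - p01 - p10| = |1 - 0.6400 - 0.6800| = 0.3200
t_mix ~ log(1/eps)/(1 - |lambda_2|)
= log(100)/(1 - 0.3200) = 4.6052/0.6800
= 6.7723

6.7723


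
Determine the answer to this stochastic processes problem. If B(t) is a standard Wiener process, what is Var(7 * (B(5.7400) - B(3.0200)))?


Var(alpha*(B(t)-B(s))) = alpha^2 * (t-s)
= 7^2 * (5.7400 - 3.0200)
= 49 * 2.7200
= 133.2800

133.2800


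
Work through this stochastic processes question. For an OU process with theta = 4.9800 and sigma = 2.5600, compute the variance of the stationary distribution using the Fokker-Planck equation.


Stationary variance = sigma^2 / (2*theta)
= 2.5600^2 / (2*4.9800)
= 6.5536 / 9.9600
= 0.6580

0.6580


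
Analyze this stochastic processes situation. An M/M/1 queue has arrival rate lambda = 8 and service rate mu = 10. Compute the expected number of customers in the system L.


rho = 8/10 = 0.8000
L = rho/(1-rho)
= 0.8000/0.2000
= 4.0000

4.0000


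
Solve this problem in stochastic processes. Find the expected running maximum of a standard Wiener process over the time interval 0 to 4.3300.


E(max B(s)) = sqrt(2t/pi)
= sqrt(2*4.3300/pi)
= sqrt(2.7566)
= 1.6603

1.6603
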